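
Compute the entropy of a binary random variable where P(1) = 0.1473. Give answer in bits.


H = -p*log2(p) - (1-p)*log2(1-p). -0.1473*log2(0.1473) = 0.407015; -0.8527*log2(0.8527) = 0.196027. H = 0.407015 + 0.196027 = 0.603

0.603 bits


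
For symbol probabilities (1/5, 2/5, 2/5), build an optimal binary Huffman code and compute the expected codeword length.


Huffman construction (repeatedly merge the two least-probable nodes; each merge adds 1 bit to every symbol beneath it): 1/5 + 2/5 = 3/5; 2/5 + 3/5 = 1. Resulting codeword lengths (in the order the probabilities were given): (2, 2, 1). L_avg = sum(p_i * l_i) = 1/5*2 + 2/5*2 + 2/5*1 = 8/5 = 1.6

1.6 bits


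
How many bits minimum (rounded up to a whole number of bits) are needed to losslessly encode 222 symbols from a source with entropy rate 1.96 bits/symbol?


Minimum bits >= n * H = 222 * 1.96 = 435.12, rounded up to a whole number of bits = 436

436 bits


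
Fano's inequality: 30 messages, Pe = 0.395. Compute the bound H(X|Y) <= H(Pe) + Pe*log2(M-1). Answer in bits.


H(Pe) = -Pe*log2(Pe) - (1-Pe)*log2(1-Pe) = -0.395*log2(0.395) - 0.605*log2(0.605) = 0.529330 + 0.438621 = 0.968. Pe*log2(M-1) = 0.395*log2(29) = 1.918902. Bound = H(Pe) + Pe*log2(M-1) = 0.529330 + 0.438621 + 1.918902 = 2.8869

2.8869 bits


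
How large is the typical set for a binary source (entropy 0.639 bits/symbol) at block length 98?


log2|A_typical| = nH = 98 * 0.639 = 62.622, so |A_typical| ~ 2^62.622 = 7.097e+18

7.097e+18


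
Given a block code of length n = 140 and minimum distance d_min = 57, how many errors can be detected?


Detection capability = d_min - 1 = 57 - 1 = 56

56 errors


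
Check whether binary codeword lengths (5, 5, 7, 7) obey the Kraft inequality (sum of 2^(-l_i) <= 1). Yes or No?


Kraft sum = sum(2^(-l_i)) = 0.0781, need <= 1. Result: satisfied (a binary prefix-free code with these lengths exists)

Yes


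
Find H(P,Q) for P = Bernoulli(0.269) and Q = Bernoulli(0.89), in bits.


H(P,Q) = -p*log2(q) - (1-p)*log2(1-q). -0.269*log2(0.89) = 0.045225; -0.731*log2(0.11) = 2.327814. H(P,Q) = 0.045225 + 2.327814 = 2.373

2.373 bits


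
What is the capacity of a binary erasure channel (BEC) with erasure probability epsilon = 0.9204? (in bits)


C = 1 - epsilon = 1 - 0.9204 = 0.0796

0.0796 bits


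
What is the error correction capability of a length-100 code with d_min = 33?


Correction capability = floor((d-1)/2) = floor((33-1)/2) = 16

16 errors


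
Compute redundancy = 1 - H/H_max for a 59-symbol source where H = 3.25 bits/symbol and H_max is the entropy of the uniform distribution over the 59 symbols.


H_max = log2(K) = log2(59) = 5.8826 bits/symbol. Redundancy = 1 - H/H_max = 1 - 3.25/5.8826 = 1 - 0.5525 = 0.4475

0.4475


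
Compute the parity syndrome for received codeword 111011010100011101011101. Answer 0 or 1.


Syndrome = XOR of all bits = 1 XOR 1 XOR 1 XOR 0 XOR 1 XOR 1 XOR 0 XOR 1 XOR 0 XOR 1 XOR 0 XOR 0 XOR 0 XOR 1 XOR 1 XOR 1 XOR 0 XOR 1 XOR 0 XOR 1 XOR 1 XOR 1 XOR 0 XOR 1 = 1

1


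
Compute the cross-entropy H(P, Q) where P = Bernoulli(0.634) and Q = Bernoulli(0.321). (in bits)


H(P,Q) = -p*log2(q) - (1-p)*log2(1-q). -0.634*log2(0.321) = 1.039351; -0.366*log2(0.679) = 0.204417. H(P,Q) = 1.039351 + 0.204417 = 1.2438

1.2438 bits


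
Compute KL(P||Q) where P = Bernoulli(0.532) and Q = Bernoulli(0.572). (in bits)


KL = p*log2(p/q) + (1-p)*log2((1-p)/(1-q)) = 0.532*log2(0.532/0.572) + 0.468*log2(0.468/0.428) = 0.0047

0.0047 bits


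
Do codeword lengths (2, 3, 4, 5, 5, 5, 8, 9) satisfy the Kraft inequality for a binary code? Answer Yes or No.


Kraft sum = sum(2^(-l_i)) = 0.5371, need <= 1. Result: satisfied (a binary prefix-free code with these lengths exists)

Yes


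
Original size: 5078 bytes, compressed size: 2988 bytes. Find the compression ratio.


Ratio = original / compressed = 5078 / 2988 = 1.6995

1.6995


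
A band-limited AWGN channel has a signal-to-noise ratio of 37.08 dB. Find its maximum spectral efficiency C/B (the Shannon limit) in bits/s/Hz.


SNR_linear = 10^(37.08/10) = 5105.05; C/B = log2(1 + SNR_linear) = log2(1 + 5105.05) = 12.318

12.318 bits/s/Hz


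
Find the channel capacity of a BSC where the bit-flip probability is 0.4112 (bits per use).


H(p) = -p*log2(p) - (1-p)*log2(1-p) = -0.4112*log2(0.4112) - 0.5888*log2(0.5888) = 0.527195 + 0.449932 = 0.9771. C = 1 - H(p) = 1 - 0.9771 = 0.0229

0.0229 bits


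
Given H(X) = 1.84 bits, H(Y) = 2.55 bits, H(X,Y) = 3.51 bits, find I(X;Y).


I(X;Y) = H(X) + H(Y) - H(X,Y) = 1.84 + 2.55 - 3.51 = 0.88

0.88 bits


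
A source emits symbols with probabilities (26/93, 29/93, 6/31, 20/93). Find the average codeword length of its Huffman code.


Huffman construction (repeatedly merge the two least-probable nodes; each merge adds 1 bit to every symbol beneath it): 6/31 + 20/93 = 38/93; 26/93 + 29/93 = 55/93; 38/93 + 55/93 = 1. Resulting codeword lengths (in the order the probabilities were given): (2, 2, 2, 2). L_avg = sum(p_i * l_i) = 26/93*2 + 29/93*2 + 6/31*2 + 20/93*2 = 2

2.0 bits


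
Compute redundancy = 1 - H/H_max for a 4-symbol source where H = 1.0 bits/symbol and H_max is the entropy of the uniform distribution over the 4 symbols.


H_max = log2(K) = log2(4) = 2.0 bits/symbol. Redundancy = 1 - H/H_max = 1 - 1.0/2.0 = 1 - 0.5 = 0.5

0.5


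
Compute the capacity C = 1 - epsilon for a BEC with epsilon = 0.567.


C = 1 - epsilon = 1 - 0.567 = 0.433

0.433 bits


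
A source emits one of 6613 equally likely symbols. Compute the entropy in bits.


H = log2(n) = log2(6613) = 12.6911

12.6911 bits


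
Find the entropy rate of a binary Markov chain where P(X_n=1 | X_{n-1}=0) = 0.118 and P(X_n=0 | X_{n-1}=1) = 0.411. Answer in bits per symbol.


Stationary distribution: pi_0 = p10/(p01+p10) = 0.7769, pi_1 = 0.2231. Entropy rate H' = pi_0*H(p01) + pi_1*H(p10) = 0.7769*0.5236 + 0.2231*0.977 = 0.6247

0.6247 bits/symbol


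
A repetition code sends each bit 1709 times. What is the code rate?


Rate = k/n = 1/1709

1/1709


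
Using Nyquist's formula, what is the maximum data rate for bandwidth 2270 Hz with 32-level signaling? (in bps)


Rate = 2 * B * log2(M) = 2 * 2270 * 5.0 = 22700.0

22700.0 bps


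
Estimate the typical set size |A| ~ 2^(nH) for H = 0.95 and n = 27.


log2|A_typical| = nH = 27 * 0.95 = 25.65, so |A_typical| ~ 2^25.65 = 5.265e+07

5.265e+07


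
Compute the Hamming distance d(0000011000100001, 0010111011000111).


Count differing positions: . . ^ . ^ . . . ^ ^ ^ . . ^ ^ . = 7 differences

7


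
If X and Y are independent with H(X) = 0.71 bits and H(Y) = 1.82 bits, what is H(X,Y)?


For independent variables, H(X,Y) = H(X) + H(Y) = 0.71 + 1.82 = 2.53

2.53 bits


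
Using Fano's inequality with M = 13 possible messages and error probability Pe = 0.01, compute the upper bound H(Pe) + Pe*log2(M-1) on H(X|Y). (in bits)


H(Pe) = -Pe*log2(Pe) - (1-Pe)*log2(1-Pe) = -0.01*log2(0.01) - 0.99*log2(0.99) = 0.066439 + 0.014355 = 0.0808. Pe*log2(M-1) = 0.01*log2(12) = 0.035850. Bound = H(Pe) + Pe*log2(M-1) = 0.066439 + 0.014355 + 0.035850 = 0.1166

0.1166 bits


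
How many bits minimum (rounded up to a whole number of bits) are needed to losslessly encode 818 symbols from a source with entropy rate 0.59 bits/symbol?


Minimum bits >= n * H = 818 * 0.59 = 482.62, rounded up to a whole number of bits = 483

483 bits


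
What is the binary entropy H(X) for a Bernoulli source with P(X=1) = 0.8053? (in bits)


H = -p*log2(p) - (1-p)*log2(1-p). -0.8053*log2(0.8053) = 0.251577; -0.1947*log2(0.1947) = 0.459623. H = 0.251577 + 0.459623 = 0.7112

0.7112 bits


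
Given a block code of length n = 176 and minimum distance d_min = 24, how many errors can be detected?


Detection capability = d_min - 1 = 24 - 1 = 23

23 errors


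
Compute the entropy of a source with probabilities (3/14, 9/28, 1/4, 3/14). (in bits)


H = -sum(p_i * log2(p_i)). Terms: -(3/14)*log2(3/14) = 0.476227; -(9/28)*log2(9/28) = 0.526317; -(1/4)*log2(1/4) = 0.500000; -(3/14)*log2(3/14) = 0.476227. H = 0.476227 + 0.526317 + 0.500000 + 0.476227 = 1.9788

1.9788 bits


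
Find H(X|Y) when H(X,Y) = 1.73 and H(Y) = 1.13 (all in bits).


H(X|Y) = H(X,Y) - H(Y) = 1.73 - 1.13 = 0.6

0.6 bits


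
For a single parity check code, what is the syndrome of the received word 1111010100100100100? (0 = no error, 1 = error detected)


Syndrome = XOR of all bits = 1 XOR 1 XOR 1 XOR 1 XOR 0 XOR 1 XOR 0 XOR 1 XOR 0 XOR 0 XOR 1 XOR 0 XOR 0 XOR 1 XOR 0 XOR 0 XOR 1 XOR 0 XOR 0 = 1

1


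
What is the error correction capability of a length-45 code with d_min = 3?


Correction capability = floor((d-1)/2) = floor((3-1)/2) = 1

1 errors


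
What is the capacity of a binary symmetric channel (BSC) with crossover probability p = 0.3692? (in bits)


H(p) = -p*log2(p) - (1-p)*log2(1-p) = -0.3692*log2(0.3692) - 0.6308*log2(0.6308) = 0.530734 + 0.419321 = 0.9501. C = 1 - H(p) = 1 - 0.9501 = 0.0499

0.0499 bits


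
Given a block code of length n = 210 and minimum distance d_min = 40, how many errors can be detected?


Detection capability = d_min - 1 = 40 - 1 = 39

39 errors


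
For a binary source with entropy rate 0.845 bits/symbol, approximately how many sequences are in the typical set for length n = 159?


log2|A_typical| = nH = 159 * 0.845 = 134.355, so |A_typical| ~ 2^134.355 = 2.785e+40

2.785e+40


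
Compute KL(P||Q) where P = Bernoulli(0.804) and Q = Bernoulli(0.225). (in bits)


KL = p*log2(p/q) + (1-p)*log2((1-p)/(1-q)) = 0.804*log2(0.804/0.225) + 0.196*log2(0.196/0.775) = 1.0884

1.0884 bits


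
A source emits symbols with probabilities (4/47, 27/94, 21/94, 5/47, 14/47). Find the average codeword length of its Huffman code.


Huffman construction (repeatedly merge the two least-probable nodes; each merge adds 1 bit to every symbol beneath it): 4/47 + 5/47 = 9/47; 9/47 + 21/94 = 39/94; 27/94 + 14/47 = 55/94; 39/94 + 55/94 = 1. Resulting codeword lengths (in the order the probabilities were given): (3, 2, 2, 3, 2). L_avg = sum(p_i * l_i) = 4/47*3 + 27/94*2 + 21/94*2 + 5/47*3 + 14/47*2 = 103/47 = 2.1915

2.1915 bits


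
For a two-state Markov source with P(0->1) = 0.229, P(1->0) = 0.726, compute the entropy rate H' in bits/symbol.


Stationary distribution: pi_0 = p10/(p01+p10) = 0.7602, pi_1 = 0.2398. Entropy rate H' = pi_0*H(p01) + pi_1*H(p10) = 0.7602*0.7763 + 0.2398*0.8471 = 0.7933

0.7933 bits/symbol


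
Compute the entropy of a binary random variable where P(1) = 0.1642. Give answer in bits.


H = -p*log2(p) - (1-p)*log2(1-p). -0.1642*log2(0.1642) = 0.427983; -0.8358*log2(0.8358) = 0.216280. H = 0.427983 + 0.216280 = 0.6443

0.6443 bits


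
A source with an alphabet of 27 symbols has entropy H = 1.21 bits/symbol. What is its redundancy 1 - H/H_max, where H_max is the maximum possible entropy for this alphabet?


H_max = log2(K) = log2(27) = 4.7549 bits/symbol. Redundancy = 1 - H/H_max = 1 - 1.21/4.7549 = 1 - 0.2545 = 0.7455

0.7455


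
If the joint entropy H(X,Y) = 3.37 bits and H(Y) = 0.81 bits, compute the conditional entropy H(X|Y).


H(X|Y) = H(X,Y) - H(Y) = 3.37 - 0.81 = 2.56

2.56 bits


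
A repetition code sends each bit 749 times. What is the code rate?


Rate = k/n = 1/749

1/749


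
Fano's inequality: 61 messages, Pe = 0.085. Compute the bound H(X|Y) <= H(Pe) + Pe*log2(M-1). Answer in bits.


H(Pe) = -Pe*log2(Pe) - (1-Pe)*log2(1-Pe) = -0.085*log2(0.085) - 0.915*log2(0.915) = 0.302293 + 0.117263 = 0.4196. Pe*log2(M-1) = 0.085*log2(60) = 0.502086. Bound = H(Pe) + Pe*log2(M-1) = 0.302293 + 0.117263 + 0.502086 = 0.9216

0.9216 bits


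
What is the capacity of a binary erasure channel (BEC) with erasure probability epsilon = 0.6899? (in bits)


C = 1 - epsilon = 1 - 0.6899 = 0.3101

0.3101 bits


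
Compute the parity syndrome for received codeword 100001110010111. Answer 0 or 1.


Syndrome = XOR of all bits = 1 XOR 0 XOR 0 XOR 0 XOR 0 XOR 1 XOR 1 XOR 1 XOR 0 XOR 0 XOR 1 XOR 0 XOR 1 XOR 1 XOR 1 = 0

0


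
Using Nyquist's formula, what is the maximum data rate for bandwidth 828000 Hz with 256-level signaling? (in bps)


Rate = 2 * B * log2(M) = 2 * 828000 * 8.0 = 13248000.0

13248000.0 bps


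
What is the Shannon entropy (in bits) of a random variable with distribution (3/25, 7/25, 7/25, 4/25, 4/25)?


H = -sum(p_i * log2(p_i)). Terms: -(3/25)*log2(3/25) = 0.367067; -(7/25)*log2(7/25) = 0.514220; -(7/25)*log2(7/25) = 0.514220; -(4/25)*log2(4/25) = 0.423017; -(4/25)*log2(4/25) = 0.423017. H = 0.367067 + 0.514220 + 0.514220 + 0.423017 + 0.423017 = 2.2415

2.2415 bits


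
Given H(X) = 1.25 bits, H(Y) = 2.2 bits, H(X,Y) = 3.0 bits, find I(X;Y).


I(X;Y) = H(X) + H(Y) - H(X,Y) = 1.25 + 2.2 - 3.0 = 0.45

0.45 bits


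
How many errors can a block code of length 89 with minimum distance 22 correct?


Correction capability = floor((d-1)/2) = floor((22-1)/2) = 10

10 errors


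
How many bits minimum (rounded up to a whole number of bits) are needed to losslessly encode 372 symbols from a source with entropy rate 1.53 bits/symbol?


Minimum bits >= n * H = 372 * 1.53 = 569.16, rounded up to a whole number of bits = 570

570 bits


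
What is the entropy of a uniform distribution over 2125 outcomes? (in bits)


H = log2(n) = log2(2125) = 11.0532

11.0532 bits


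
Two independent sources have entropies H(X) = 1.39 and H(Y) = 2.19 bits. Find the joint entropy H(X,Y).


For independent variables, H(X,Y) = H(X) + H(Y) = 1.39 + 2.19 = 3.58

3.58 bits


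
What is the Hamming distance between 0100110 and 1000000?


Count differing positions: ^ ^ . . ^ ^ . = 4 differences

4


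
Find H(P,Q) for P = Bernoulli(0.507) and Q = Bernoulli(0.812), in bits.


H(P,Q) = -p*log2(q) - (1-p)*log2(1-q). -0.507*log2(0.812) = 0.152327; -0.493*log2(0.188) = 1.188719. H(P,Q) = 0.152327 + 1.188719 = 1.341

1.341 bits


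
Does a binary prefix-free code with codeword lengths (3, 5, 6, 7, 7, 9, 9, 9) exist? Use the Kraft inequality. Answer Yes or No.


Kraft sum = sum(2^(-l_i)) = 0.1934, need <= 1. Result: satisfied (a binary prefix-free code with these lengths exists)

Yes


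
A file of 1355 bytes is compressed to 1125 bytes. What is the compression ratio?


Ratio = original / compressed = 1355 / 1125 = 1.2044

1.2044


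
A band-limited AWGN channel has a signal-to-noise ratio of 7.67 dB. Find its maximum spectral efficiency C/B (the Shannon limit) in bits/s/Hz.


SNR_linear = 10^(7.67/10) = 5.8479; C/B = log2(1 + SNR_linear) = log2(1 + 5.8479) = 2.7757

2.7757 bits/s/Hz


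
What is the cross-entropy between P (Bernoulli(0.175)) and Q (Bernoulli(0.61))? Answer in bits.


H(P,Q) = -p*log2(q) - (1-p)*log2(1-q). -0.175*log2(0.61) = 0.124796; -0.825*log2(0.39) = 1.120725. H(P,Q) = 0.124796 + 1.120725 = 1.2455

1.2455 bits


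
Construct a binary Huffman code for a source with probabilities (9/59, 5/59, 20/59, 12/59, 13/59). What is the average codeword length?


Huffman construction (repeatedly merge the two least-probable nodes; each merge adds 1 bit to every symbol beneath it): 5/59 + 9/59 = 14/59; 12/59 + 13/59 = 25/59; 14/59 + 20/59 = 34/59; 25/59 + 34/59 = 1. Resulting codeword lengths (in the order the probabilities were given): (3, 3, 2, 2, 2). L_avg = sum(p_i * l_i) = 9/59*3 + 5/59*3 + 20/59*2 + 12/59*2 + 13/59*2 = 132/59 = 2.2373

2.2373 bits


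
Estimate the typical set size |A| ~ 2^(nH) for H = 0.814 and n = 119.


log2|A_typical| = nH = 119 * 0.814 = 96.866, so |A_typical| ~ 2^96.866 = 1.444e+29

1.444e+29


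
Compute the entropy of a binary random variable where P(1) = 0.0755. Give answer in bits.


H = -p*log2(p) - (1-p)*log2(1-p). -0.0755*log2(0.0755) = 0.281417; -0.9245*log2(0.9245) = 0.104704. H = 0.281417 + 0.104704 = 0.3861

0.3861 bits


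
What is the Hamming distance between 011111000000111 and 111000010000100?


Count differing positions: ^ . . ^ ^ ^ . ^ . . . . . ^ ^ = 7 differences

7


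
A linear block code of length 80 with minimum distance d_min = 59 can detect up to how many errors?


Detection capability = d_min - 1 = 59 - 1 = 58

58 errors


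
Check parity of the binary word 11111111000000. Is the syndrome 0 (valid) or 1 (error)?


Syndrome = XOR of all bits = 1 XOR 1 XOR 1 XOR 1 XOR 1 XOR 1 XOR 1 XOR 1 XOR 0 XOR 0 XOR 0 XOR 0 XOR 0 XOR 0 = 0

0


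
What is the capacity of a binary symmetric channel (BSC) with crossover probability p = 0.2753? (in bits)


H(p) = -p*log2(p) - (1-p)*log2(1-p) = -0.2753*log2(0.2753) - 0.7247*log2(0.7247) = 0.512312 + 0.336655 = 0.849. C = 1 - H(p) = 1 - 0.849 = 0.151

0.151 bits


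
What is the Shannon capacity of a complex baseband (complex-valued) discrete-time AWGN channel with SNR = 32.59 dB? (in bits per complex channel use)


SNR_linear = 10^(32.59/10) = 1815.5157; C = log2(1 + SNR_linear) = log2(1 + 1815.5157) = 10.827

10.827 bits/channel use


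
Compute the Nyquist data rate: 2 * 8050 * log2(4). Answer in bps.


Rate = 2 * B * log2(M) = 2 * 8050 * 2.0 = 32200.0

32200.0 bps


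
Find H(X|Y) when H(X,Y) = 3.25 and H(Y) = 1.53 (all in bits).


H(X|Y) = H(X,Y) - H(Y) = 3.25 - 1.53 = 1.72

1.72 bits


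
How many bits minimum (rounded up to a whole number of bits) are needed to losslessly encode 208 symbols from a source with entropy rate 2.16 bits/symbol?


Minimum bits >= n * H = 208 * 2.16 = 449.28, rounded up to a whole number of bits = 450

450 bits


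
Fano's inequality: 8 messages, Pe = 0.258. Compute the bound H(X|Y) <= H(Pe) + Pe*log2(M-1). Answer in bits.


H(Pe) = -Pe*log2(Pe) - (1-Pe)*log2(1-Pe) = -0.258*log2(0.258) - 0.742*log2(0.742) = 0.504276 + 0.319438 = 0.8237. Pe*log2(M-1) = 0.258*log2(7) = 0.724298. Bound = H(Pe) + Pe*log2(M-1) = 0.504276 + 0.319438 + 0.724298 = 1.548

1.548 bits


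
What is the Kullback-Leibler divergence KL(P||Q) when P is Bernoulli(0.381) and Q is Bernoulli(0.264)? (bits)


KL = p*log2(p/q) + (1-p)*log2((1-p)/(1-q)) = 0.381*log2(0.381/0.264) + 0.619*log2(0.619/0.736) = 0.047

0.047 bits


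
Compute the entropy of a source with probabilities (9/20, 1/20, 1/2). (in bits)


H = -sum(p_i * log2(p_i)). Terms: -(9/20)*log2(9/20) = 0.518401; -(1/20)*log2(1/20) = 0.216096; -(1/2)*log2(1/2) = 0.500000. H = 0.518401 + 0.216096 + 0.500000 = 1.2345

1.2345 bits


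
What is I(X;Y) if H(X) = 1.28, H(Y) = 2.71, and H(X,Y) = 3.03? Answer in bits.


I(X;Y) = H(X) + H(Y) - H(X,Y) = 1.28 + 2.71 - 3.03 = 0.96

0.96 bits


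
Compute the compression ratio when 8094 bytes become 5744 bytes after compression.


Ratio = original / compressed = 8094 / 5744 = 1.4091

1.4091


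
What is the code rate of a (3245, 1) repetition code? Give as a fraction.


Rate = k/n = 1/3245

1/3245


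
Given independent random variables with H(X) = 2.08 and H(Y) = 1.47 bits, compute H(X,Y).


For independent variables, H(X,Y) = H(X) + H(Y) = 2.08 + 1.47 = 3.55

3.55 bits


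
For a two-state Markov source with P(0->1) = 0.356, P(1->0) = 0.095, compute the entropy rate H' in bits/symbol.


Stationary distribution: pi_0 = p10/(p01+p10) = 0.2106, pi_1 = 0.7894. Entropy rate H' = pi_0*H(p01) + pi_1*H(p10) = 0.2106*0.9393 + 0.7894*0.4529 = 0.5554

0.5554 bits/symbol


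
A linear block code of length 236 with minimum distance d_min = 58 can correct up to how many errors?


Correction capability = floor((d-1)/2) = floor((58-1)/2) = 28

28 errors


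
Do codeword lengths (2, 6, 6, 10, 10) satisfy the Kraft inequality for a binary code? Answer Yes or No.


Kraft sum = sum(2^(-l_i)) = 0.2832, need <= 1. Result: satisfied (a binary prefix-free code with these lengths exists)

Yes


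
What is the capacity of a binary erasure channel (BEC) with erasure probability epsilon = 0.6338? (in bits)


C = 1 - epsilon = 1 - 0.6338 = 0.3662

0.3662 bits


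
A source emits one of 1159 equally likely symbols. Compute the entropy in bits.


H = log2(n) = log2(1159) = 10.1787

10.1787 bits


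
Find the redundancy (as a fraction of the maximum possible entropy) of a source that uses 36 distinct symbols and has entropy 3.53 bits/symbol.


H_max = log2(K) = log2(36) = 5.1699 bits/symbol. Redundancy = 1 - H/H_max = 1 - 3.53/5.1699 = 1 - 0.6828 = 0.3172

0.3172


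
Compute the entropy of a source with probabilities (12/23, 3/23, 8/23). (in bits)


H = -sum(p_i * log2(p_i)). Terms: -(12/23)*log2(12/23) = 0.489704; -(3/23)*log2(3/23) = 0.383296; -(8/23)*log2(8/23) = 0.529935. H = 0.489704 + 0.383296 + 0.529935 = 1.4029

1.4029 bits


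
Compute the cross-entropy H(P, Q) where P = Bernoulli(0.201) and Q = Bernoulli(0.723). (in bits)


H(P,Q) = -p*log2(q) - (1-p)*log2(1-q). -0.201*log2(0.723) = 0.094054; -0.799*log2(0.277) = 1.479782. H(P,Q) = 0.094054 + 1.479782 = 1.5738

1.5738 bits


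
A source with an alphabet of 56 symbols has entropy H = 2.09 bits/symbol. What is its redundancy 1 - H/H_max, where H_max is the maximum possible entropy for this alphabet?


H_max = log2(K) = log2(56) = 5.8074 bits/symbol. Redundancy = 1 - H/H_max = 1 - 2.09/5.8074 = 1 - 0.3599 = 0.6401

0.6401


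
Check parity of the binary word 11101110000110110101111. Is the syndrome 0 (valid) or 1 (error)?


Syndrome = XOR of all bits = 1 XOR 1 XOR 1 XOR 0 XOR 1 XOR 1 XOR 1 XOR 0 XOR 0 XOR 0 XOR 0 XOR 1 XOR 1 XOR 0 XOR 1 XOR 1 XOR 0 XOR 1 XOR 0 XOR 1 XOR 1 XOR 1 XOR 1 = 1

1


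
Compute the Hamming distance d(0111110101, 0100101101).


Count differing positions: . . ^ ^ . ^ ^ . . . = 4 differences

4


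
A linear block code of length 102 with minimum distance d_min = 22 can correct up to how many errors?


Correction capability = floor((d-1)/2) = floor((22-1)/2) = 10

10 errors


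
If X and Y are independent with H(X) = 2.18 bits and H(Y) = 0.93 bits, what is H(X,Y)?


For independent variables, H(X,Y) = H(X) + H(Y) = 2.18 + 0.93 = 3.11

3.11 bits


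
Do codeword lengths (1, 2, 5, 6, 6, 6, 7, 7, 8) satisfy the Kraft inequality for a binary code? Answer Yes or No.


Kraft sum = sum(2^(-l_i)) = 0.8477, need <= 1. Result: satisfied (a binary prefix-free code with these lengths exists)

Yes


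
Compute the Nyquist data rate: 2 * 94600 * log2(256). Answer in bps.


Rate = 2 * B * log2(M) = 2 * 94600 * 8.0 = 1513600.0

1513600.0 bps


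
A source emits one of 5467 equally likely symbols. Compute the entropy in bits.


H = log2(n) = log2(5467) = 12.4165

12.4165 bits


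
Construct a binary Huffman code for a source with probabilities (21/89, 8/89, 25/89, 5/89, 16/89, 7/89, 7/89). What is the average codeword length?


Huffman construction (repeatedly merge the two least-probable nodes; each merge adds 1 bit to every symbol beneath it): 5/89 + 7/89 = 12/89; 7/89 + 8/89 = 15/89; 12/89 + 15/89 = 27/89; 16/89 + 21/89 = 37/89; 25/89 + 27/89 = 52/89; 37/89 + 52/89 = 1. Resulting codeword lengths (in the order the probabilities were given): (2, 4, 2, 4, 2, 4, 4). L_avg = sum(p_i * l_i) = 21/89*2 + 8/89*4 + 25/89*2 + 5/89*4 + 16/89*2 + 7/89*4 + 7/89*4 = 232/89 = 2.6067

2.6067 bits


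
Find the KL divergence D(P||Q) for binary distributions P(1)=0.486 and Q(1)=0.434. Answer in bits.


KL = p*log2(p/q) + (1-p)*log2((1-p)/(1-q)) = 0.486*log2(0.486/0.434) + 0.514*log2(0.514/0.566) = 0.0079

0.0079 bits


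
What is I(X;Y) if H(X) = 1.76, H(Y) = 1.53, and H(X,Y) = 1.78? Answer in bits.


I(X;Y) = H(X) + H(Y) - H(X,Y) = 1.76 + 1.53 - 1.78 = 1.51

1.51 bits


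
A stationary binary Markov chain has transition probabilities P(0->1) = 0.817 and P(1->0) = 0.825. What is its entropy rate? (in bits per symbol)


Stationary distribution: pi_0 = p10/(p01+p10) = 0.5024, pi_1 = 0.4976. Entropy rate H' = pi_0*H(p01) + pi_1*H(p10) = 0.5024*0.6866 + 0.4976*0.669 = 0.6778

0.6778 bits/symbol


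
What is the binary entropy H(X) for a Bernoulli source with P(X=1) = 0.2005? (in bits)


H = -p*log2(p) - (1-p)*log2(1-p). -0.2005*log2(0.2005) = 0.464824; -0.7995*log2(0.7995) = 0.258103. H = 0.464824 + 0.258103 = 0.7229

0.7229 bits


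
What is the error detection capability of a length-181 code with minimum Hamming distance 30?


Detection capability = d_min - 1 = 30 - 1 = 29

29 errors


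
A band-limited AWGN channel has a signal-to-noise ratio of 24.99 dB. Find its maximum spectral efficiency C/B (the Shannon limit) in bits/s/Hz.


SNR_linear = 10^(24.99/10) = 315.5005; C/B = log2(1 + SNR_linear) = log2(1 + 315.5005) = 8.3061

8.3061 bits/s/Hz


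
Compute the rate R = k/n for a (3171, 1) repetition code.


Rate = k/n = 1/3171

1/3171


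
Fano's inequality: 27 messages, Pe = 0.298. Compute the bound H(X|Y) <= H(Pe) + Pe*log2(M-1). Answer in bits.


H(Pe) = -Pe*log2(Pe) - (1-Pe)*log2(1-Pe) = -0.298*log2(0.298) - 0.702*log2(0.702) = 0.520491 + 0.358341 = 0.8788. Pe*log2(M-1) = 0.298*log2(26) = 1.400731. Bound = H(Pe) + Pe*log2(M-1) = 0.520491 + 0.358341 + 1.400731 = 2.2796

2.2796 bits


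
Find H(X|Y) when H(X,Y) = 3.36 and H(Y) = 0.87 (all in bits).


H(X|Y) = H(X,Y) - H(Y) = 3.36 - 0.87 = 2.49

2.49 bits


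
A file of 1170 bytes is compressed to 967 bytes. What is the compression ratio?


Ratio = original / compressed = 1170 / 967 = 1.2099

1.2099


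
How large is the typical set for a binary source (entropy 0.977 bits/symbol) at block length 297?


log2|A_typical| = nH = 297 * 0.977 = 290.169, so |A_typical| ~ 2^290.169 = 2.237e+87

2.237e+87


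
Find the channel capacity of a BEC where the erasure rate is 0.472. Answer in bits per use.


C = 1 - epsilon = 1 - 0.472 = 0.528

0.528 bits


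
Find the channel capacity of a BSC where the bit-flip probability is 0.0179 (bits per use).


H(p) = -p*log2(p) - (1-p)*log2(1-p) = -0.0179*log2(0.0179) - 0.9821*log2(0.9821) = 0.103890 + 0.025592 = 0.1295. C = 1 - H(p) = 1 - 0.1295 = 0.8705

0.8705 bits


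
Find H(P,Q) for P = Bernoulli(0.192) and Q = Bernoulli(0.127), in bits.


H(P,Q) = -p*log2(q) - (1-p)*log2(1-q). -0.192*log2(0.127) = 0.571603; -0.808*log2(0.873) = 0.158325. H(P,Q) = 0.571603 + 0.158325 = 0.7299

0.7299 bits


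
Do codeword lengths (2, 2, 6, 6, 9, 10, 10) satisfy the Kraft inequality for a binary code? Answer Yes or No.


Kraft sum = sum(2^(-l_i)) = 0.5352, need <= 1. Result: satisfied (a binary prefix-free code with these lengths exists)

Yes


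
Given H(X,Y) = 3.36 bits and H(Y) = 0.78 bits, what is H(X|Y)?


H(X|Y) = H(X,Y) - H(Y) = 3.36 - 0.78 = 2.58

2.58 bits


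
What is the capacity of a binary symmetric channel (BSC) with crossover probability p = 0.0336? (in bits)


H(p) = -p*log2(p) - (1-p)*log2(1-p) = -0.0336*log2(0.0336) - 0.9664*log2(0.9664) = 0.164485 + 0.047651 = 0.2121. C = 1 - H(p) = 1 - 0.2121 = 0.7879

0.7879 bits


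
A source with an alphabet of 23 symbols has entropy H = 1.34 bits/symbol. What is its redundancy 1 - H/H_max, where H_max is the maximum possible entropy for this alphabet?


H_max = log2(K) = log2(23) = 4.5236 bits/symbol. Redundancy = 1 - H/H_max = 1 - 1.34/4.5236 = 1 - 0.2962 = 0.7038

0.7038


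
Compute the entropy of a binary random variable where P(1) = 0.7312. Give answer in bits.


H = -p*log2(p) - (1-p)*log2(1-p). -0.7312*log2(0.7312) = 0.330255; -0.2688*log2(0.2688) = 0.509482. H = 0.330255 + 0.509482 = 0.8397

0.8397 bits


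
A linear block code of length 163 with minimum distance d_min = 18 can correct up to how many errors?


Correction capability = floor((d-1)/2) = floor((18-1)/2) = 8

8 errors


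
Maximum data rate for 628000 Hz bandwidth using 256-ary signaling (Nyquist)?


Rate = 2 * B * log2(M) = 2 * 628000 * 8.0 = 10048000.0

10048000.0 bps


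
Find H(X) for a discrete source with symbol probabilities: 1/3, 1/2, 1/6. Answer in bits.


H = -sum(p_i * log2(p_i)). Terms: -(1/3)*log2(1/3) = 0.528321; -(1/2)*log2(1/2) = 0.500000; -(1/6)*log2(1/6) = 0.430827. H = 0.528321 + 0.500000 + 0.430827 = 1.4591

1.4591 bits


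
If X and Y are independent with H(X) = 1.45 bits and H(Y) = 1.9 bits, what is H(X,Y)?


For independent variables, H(X,Y) = H(X) + H(Y) = 1.45 + 1.9 = 3.35

3.35 bits


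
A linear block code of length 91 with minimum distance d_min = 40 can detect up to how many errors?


Detection capability = d_min - 1 = 40 - 1 = 39

39 errors


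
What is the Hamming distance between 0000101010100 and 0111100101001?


Count differing positions: . ^ ^ ^ . . ^ ^ ^ ^ ^ . ^ = 9 differences

9


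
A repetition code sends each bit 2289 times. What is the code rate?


Rate = k/n = 1/2289

1/2289


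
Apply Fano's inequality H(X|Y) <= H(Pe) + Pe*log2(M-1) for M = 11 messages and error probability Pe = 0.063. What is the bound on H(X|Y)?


H(Pe) = -Pe*log2(Pe) - (1-Pe)*log2(1-Pe) = -0.063*log2(0.063) - 0.937*log2(0.937) = 0.251276 + 0.087965 = 0.3392. Pe*log2(M-1) = 0.063*log2(10) = 0.209281. Bound = H(Pe) + Pe*log2(M-1) = 0.251276 + 0.087965 + 0.209281 = 0.5485

0.5485 bits


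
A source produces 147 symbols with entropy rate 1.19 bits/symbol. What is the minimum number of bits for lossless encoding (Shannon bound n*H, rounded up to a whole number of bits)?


Minimum bits >= n * H = 147 * 1.19 = 174.93, rounded up to a whole number of bits = 175

175 bits


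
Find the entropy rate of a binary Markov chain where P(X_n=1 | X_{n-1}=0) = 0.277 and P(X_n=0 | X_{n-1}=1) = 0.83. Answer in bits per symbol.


Stationary distribution: pi_0 = p10/(p01+p10) = 0.7498, pi_1 = 0.2502. Entropy rate H' = pi_0*H(p01) + pi_1*H(p10) = 0.7498*0.8513 + 0.2502*0.6577 = 0.8029

0.8029 bits/symbol


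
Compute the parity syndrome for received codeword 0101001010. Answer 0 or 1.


Syndrome = XOR of all bits = 0 XOR 1 XOR 0 XOR 1 XOR 0 XOR 0 XOR 1 XOR 0 XOR 1 XOR 0 = 0

0


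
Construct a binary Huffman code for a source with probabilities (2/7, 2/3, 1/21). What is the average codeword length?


Huffman construction (repeatedly merge the two least-probable nodes; each merge adds 1 bit to every symbol beneath it): 1/21 + 2/7 = 1/3; 1/3 + 2/3 = 1. Resulting codeword lengths (in the order the probabilities were given): (2, 1, 2). L_avg = sum(p_i * l_i) = 2/7*2 + 2/3*1 + 1/21*2 = 4/3 = 1.3333

1.3333 bits


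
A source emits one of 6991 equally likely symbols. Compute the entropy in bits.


H = log2(n) = log2(6991) = 12.7713

12.7713 bits


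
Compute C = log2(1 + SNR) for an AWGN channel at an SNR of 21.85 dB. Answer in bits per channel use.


SNR_linear = 10^(21.85/10) = 153.1087; C = log2(1 + SNR_linear) = log2(1 + 153.1087) = 7.2678

7.2678 bits/channel use


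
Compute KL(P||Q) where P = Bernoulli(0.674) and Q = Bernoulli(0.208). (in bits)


KL = p*log2(p/q) + (1-p)*log2((1-p)/(1-q)) = 0.674*log2(0.674/0.208) + 0.326*log2(0.326/0.792) = 0.7257

0.7257 bits


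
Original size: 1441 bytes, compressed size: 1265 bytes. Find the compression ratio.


Ratio = original / compressed = 1441 / 1265 = 1.1391

1.1391


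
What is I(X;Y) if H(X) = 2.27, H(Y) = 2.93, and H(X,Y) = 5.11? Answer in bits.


I(X;Y) = H(X) + H(Y) - H(X,Y) = 2.27 + 2.93 - 5.11 = 0.09

0.09 bits


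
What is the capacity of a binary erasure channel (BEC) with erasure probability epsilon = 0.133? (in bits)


C = 1 - epsilon = 1 - 0.133 = 0.867

0.867 bits


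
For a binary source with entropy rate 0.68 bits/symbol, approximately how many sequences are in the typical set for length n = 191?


log2|A_typical| = nH = 191 * 0.68 = 129.88, so |A_typical| ~ 2^129.88 = 1.252e+39

1.252e+39


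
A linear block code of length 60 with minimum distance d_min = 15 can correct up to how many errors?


Correction capability = floor((d-1)/2) = floor((15-1)/2) = 7

7 errors


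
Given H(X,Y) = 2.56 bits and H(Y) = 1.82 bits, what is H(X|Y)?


H(X|Y) = H(X,Y) - H(Y) = 2.56 - 1.82 = 0.74

0.74 bits


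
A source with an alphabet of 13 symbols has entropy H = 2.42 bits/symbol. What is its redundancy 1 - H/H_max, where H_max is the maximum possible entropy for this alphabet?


H_max = log2(K) = log2(13) = 3.7004 bits/symbol. Redundancy = 1 - H/H_max = 1 - 2.42/3.7004 = 1 - 0.654 = 0.346

0.346


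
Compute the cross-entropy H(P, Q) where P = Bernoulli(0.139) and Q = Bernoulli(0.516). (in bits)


H(P,Q) = -p*log2(q) - (1-p)*log2(1-q). -0.139*log2(0.516) = 0.132683; -0.861*log2(0.484) = 0.901399. H(P,Q) = 0.132683 + 0.901399 = 1.0341

1.0341 bits


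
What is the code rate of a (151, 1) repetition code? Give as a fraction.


Rate = k/n = 1/151

1/151


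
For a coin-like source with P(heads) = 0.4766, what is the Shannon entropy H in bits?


H = -p*log2(p) - (1-p)*log2(1-p). -0.4766*log2(0.4766) = 0.509556; -0.5234*log2(0.5234) = 0.488863. H = 0.509556 + 0.488863 = 0.9984

0.9984 bits


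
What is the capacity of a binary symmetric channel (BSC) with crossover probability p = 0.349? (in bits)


H(p) = -p*log2(p) - (1-p)*log2(1-p) = -0.349*log2(0.349) - 0.651*log2(0.651) = 0.530027 + 0.403145 = 0.9332. C = 1 - H(p) = 1 - 0.9332 = 0.0668

0.0668 bits


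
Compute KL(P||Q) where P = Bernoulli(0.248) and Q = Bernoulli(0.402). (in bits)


KL = p*log2(p/q) + (1-p)*log2((1-p)/(1-q)) = 0.248*log2(0.248/0.402) + 0.752*log2(0.752/0.598) = 0.0758

0.0758 bits


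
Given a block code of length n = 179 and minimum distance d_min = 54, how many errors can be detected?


Detection capability = d_min - 1 = 54 - 1 = 53

53 errors


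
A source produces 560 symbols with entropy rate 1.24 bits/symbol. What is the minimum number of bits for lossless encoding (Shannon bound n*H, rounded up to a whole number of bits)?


Minimum bits >= n * H = 560 * 1.24 = 694.4, rounded up to a whole number of bits = 695

695 bits


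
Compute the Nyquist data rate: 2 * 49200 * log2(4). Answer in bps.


Rate = 2 * B * log2(M) = 2 * 49200 * 2.0 = 196800.0

196800.0 bps


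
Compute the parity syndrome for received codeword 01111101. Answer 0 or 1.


Syndrome = XOR of all bits = 0 XOR 1 XOR 1 XOR 1 XOR 1 XOR 1 XOR 0 XOR 1 = 0

0


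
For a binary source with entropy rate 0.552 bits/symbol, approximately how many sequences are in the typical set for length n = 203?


log2|A_typical| = nH = 203 * 0.552 = 112.056, so |A_typical| ~ 2^112.056 = 5.398e+33

5.398e+33


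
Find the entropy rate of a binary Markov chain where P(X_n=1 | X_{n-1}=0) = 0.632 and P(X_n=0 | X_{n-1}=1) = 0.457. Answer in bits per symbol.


Stationary distribution: pi_0 = p10/(p01+p10) = 0.4197, pi_1 = 0.5803. Entropy rate H' = pi_0*H(p01) + pi_1*H(p10) = 0.4197*0.9491 + 0.5803*0.9947 = 0.9755

0.9755 bits/symbol


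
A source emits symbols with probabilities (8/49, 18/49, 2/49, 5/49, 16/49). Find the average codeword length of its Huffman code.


Huffman construction (repeatedly merge the two least-probable nodes; each merge adds 1 bit to every symbol beneath it): 2/49 + 5/49 = 1/7; 1/7 + 8/49 = 15/49; 15/49 + 16/49 = 31/49; 18/49 + 31/49 = 1. Resulting codeword lengths (in the order the probabilities were given): (3, 1, 4, 4, 2). L_avg = sum(p_i * l_i) = 8/49*3 + 18/49*1 + 2/49*4 + 5/49*4 + 16/49*2 = 102/49 = 2.0816

2.0816 bits


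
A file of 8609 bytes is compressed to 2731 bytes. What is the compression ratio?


Ratio = original / compressed = 8609 / 2731 = 3.1523

3.1523


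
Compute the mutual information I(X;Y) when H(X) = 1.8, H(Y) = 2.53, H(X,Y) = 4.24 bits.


I(X;Y) = H(X) + H(Y) - H(X,Y) = 1.8 + 2.53 - 4.24 = 0.09

0.09 bits


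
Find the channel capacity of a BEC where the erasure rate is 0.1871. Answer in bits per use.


C = 1 - epsilon = 1 - 0.1871 = 0.8129

0.8129 bits


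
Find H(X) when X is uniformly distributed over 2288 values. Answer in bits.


H = log2(n) = log2(2288) = 11.1599

11.1599 bits


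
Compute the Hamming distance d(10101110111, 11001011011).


Count differing positions: . ^ ^ . . ^ . ^ ^ . . = 5 differences

5


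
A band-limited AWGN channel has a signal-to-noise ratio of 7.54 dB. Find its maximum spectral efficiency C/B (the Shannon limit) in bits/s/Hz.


SNR_linear = 10^(7.54/10) = 5.6754; C/B = log2(1 + SNR_linear) = log2(1 + 5.6754) = 2.7389

2.7389 bits/s/Hz


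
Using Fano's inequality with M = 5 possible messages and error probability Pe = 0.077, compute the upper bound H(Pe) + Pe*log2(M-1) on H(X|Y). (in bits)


H(Pe) = -Pe*log2(Pe) - (1-Pe)*log2(1-Pe) = -0.077*log2(0.077) - 0.923*log2(0.923) = 0.284823 + 0.106696 = 0.3915. Pe*log2(M-1) = 0.077*log2(4) = 0.154000. Bound = H(Pe) + Pe*log2(M-1) = 0.284823 + 0.106696 + 0.154000 = 0.5455

0.5455 bits


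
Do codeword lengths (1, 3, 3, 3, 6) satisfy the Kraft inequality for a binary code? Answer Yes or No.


Kraft sum = sum(2^(-l_i)) = 0.8906, need <= 1. Result: satisfied (a binary prefix-free code with these lengths exists)

Yes


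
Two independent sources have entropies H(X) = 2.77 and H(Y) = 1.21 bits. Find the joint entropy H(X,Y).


For independent variables, H(X,Y) = H(X) + H(Y) = 2.77 + 1.21 = 3.98

3.98 bits


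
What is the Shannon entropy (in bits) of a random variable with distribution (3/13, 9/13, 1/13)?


H = -sum(p_i * log2(p_i)). Terms: -(3/13)*log2(3/13) = 0.488187; -(9/13)*log2(9/13) = 0.367279; -(1/13)*log2(1/13) = 0.284649. H = 0.488187 + 0.367279 + 0.284649 = 1.1401

1.1401 bits


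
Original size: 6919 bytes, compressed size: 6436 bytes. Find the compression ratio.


Ratio = original / compressed = 6919 / 6436 = 1.075

1.075


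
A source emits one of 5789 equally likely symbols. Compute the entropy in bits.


H = log2(n) = log2(5789) = 12.4991

12.4991 bits


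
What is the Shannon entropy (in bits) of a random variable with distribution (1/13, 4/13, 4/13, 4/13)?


H = -sum(p_i * log2(p_i)). Terms: -(1/13)*log2(1/13) = 0.284649; -(4/13)*log2(4/13) = 0.523212; -(4/13)*log2(4/13) = 0.523212; -(4/13)*log2(4/13) = 0.523212. H = 0.284649 + 0.523212 + 0.523212 + 0.523212 = 1.8543

1.8543 bits


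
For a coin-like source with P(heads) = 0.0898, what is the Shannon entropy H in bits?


H = -p*log2(p) - (1-p)*log2(1-p). -0.0898*log2(0.0898) = 0.312247; -0.9102*log2(0.9102) = 0.123555. H = 0.312247 + 0.123555 = 0.4358

0.4358 bits


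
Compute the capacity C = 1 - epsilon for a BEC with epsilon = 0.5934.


C = 1 - epsilon = 1 - 0.5934 = 0.4066

0.4066 bits


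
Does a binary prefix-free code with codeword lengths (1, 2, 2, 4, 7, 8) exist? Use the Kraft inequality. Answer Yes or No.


Kraft sum = sum(2^(-l_i)) = 1.0742, need <= 1. Result: violated (a binary prefix-free code with these lengths cannot exist)

No


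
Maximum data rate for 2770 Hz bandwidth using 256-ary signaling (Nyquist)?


Rate = 2 * B * log2(M) = 2 * 2770 * 8.0 = 44320.0

44320.0 bps


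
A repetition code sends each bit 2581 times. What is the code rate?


Rate = k/n = 1/2581

1/2581


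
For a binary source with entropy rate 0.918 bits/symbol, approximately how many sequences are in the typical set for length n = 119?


log2|A_typical| = nH = 119 * 0.918 = 109.242, so |A_typical| ~ 2^109.242 = 7.676e+32

7.676e+32


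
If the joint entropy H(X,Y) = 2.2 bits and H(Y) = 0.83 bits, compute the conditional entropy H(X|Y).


H(X|Y) = H(X,Y) - H(Y) = 2.2 - 0.83 = 1.37

1.37 bits


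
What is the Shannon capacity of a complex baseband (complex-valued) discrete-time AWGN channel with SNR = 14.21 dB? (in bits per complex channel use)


SNR_linear = 10^(14.21/10) = 26.3633; C = log2(1 + SNR_linear) = log2(1 + 26.3633) = 4.7742

4.7742 bits/channel use


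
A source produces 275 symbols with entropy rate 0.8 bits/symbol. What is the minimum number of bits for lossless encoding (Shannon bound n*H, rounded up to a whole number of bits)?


Minimum bits >= n * H = 275 * 0.8 = 220.0, rounded up to a whole number of bits = 220

220 bits
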